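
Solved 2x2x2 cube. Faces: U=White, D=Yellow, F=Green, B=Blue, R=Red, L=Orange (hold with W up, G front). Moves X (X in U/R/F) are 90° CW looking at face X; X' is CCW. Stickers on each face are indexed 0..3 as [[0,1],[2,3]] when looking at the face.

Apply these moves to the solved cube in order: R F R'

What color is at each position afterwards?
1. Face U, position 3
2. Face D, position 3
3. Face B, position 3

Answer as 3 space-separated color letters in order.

Answer: W Y B

Derivation:
After move 1 (R): R=RRRR U=WGWG F=GYGY D=YBYB B=WBWB
After move 2 (F): F=GGYY U=WGOO R=WRGR D=RRYB L=OYOB
After move 3 (R'): R=RRWG U=WWOW F=GGYO D=RGYY B=BBRB
Query 1: U[3] = W
Query 2: D[3] = Y
Query 3: B[3] = B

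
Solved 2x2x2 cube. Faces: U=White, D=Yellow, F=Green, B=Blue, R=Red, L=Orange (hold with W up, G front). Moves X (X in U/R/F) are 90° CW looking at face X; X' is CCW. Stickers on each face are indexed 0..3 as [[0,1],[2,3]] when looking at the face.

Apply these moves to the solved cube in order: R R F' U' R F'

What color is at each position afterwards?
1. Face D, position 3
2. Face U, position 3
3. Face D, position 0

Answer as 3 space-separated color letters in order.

After move 1 (R): R=RRRR U=WGWG F=GYGY D=YBYB B=WBWB
After move 2 (R): R=RRRR U=WYWY F=GBGB D=YWYW B=GBGB
After move 3 (F'): F=BBGG U=WYRR R=WRYR D=OOYW L=OYOW
After move 4 (U'): U=YRWR F=OYGG R=BBYR B=WRGB L=GBOW
After move 5 (R): R=YBRB U=YYWG F=OOGW D=OGYW B=RRRB
After move 6 (F'): F=OWOG U=YYYR R=GBOB D=BWYW L=GGOW
Query 1: D[3] = W
Query 2: U[3] = R
Query 3: D[0] = B

Answer: W R B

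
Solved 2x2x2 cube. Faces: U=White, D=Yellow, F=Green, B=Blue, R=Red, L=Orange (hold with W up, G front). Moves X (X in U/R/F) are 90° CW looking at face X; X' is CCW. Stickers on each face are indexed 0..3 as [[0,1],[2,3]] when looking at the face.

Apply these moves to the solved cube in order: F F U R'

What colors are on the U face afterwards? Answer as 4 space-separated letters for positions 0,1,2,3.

After move 1 (F): F=GGGG U=WWOO R=WRWR D=RRYY L=OYOY
After move 2 (F): F=GGGG U=WWYY R=OROR D=WWYY L=OROR
After move 3 (U): U=YWYW F=ORGG R=BBOR B=ORBB L=GGOR
After move 4 (R'): R=BRBO U=YBYO F=OWGW D=WRYG B=YRWB
Query: U face = YBYO

Answer: Y B Y O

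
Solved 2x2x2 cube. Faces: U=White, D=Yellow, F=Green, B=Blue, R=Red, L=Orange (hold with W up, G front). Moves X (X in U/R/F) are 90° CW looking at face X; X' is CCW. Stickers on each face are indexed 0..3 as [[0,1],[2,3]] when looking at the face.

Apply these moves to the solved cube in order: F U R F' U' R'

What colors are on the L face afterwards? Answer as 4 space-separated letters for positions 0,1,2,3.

Answer: W Y O O

Derivation:
After move 1 (F): F=GGGG U=WWOO R=WRWR D=RRYY L=OYOY
After move 2 (U): U=OWOW F=WRGG R=BBWR B=OYBB L=GGOY
After move 3 (R): R=WBRB U=OROG F=WRGY D=RBYO B=WYWB
After move 4 (F'): F=RYWG U=ORWR R=BBRB D=GYYO L=GGOO
After move 5 (U'): U=RROW F=GGWG R=RYRB B=BBWB L=WYOO
After move 6 (R'): R=YBRR U=RWOB F=GRWW D=GGYG B=OBYB
Query: L face = WYOO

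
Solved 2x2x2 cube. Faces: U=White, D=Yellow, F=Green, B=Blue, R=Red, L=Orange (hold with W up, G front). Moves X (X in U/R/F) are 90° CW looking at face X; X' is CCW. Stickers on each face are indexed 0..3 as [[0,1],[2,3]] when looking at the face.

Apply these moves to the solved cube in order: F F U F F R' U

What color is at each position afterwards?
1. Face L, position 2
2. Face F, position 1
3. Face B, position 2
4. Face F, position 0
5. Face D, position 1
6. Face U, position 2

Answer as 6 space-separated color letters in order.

After move 1 (F): F=GGGG U=WWOO R=WRWR D=RRYY L=OYOY
After move 2 (F): F=GGGG U=WWYY R=OROR D=WWYY L=OROR
After move 3 (U): U=YWYW F=ORGG R=BBOR B=ORBB L=GGOR
After move 4 (F): F=GOGR U=YWRG R=YBWR D=OBYY L=GWOW
After move 5 (F): F=GGRO U=YWWW R=RBGR D=WYYY L=GOOB
After move 6 (R'): R=BRRG U=YBWO F=GWRW D=WGYO B=YRYB
After move 7 (U): U=WYOB F=BRRW R=YRRG B=GOYB L=GWOB
Query 1: L[2] = O
Query 2: F[1] = R
Query 3: B[2] = Y
Query 4: F[0] = B
Query 5: D[1] = G
Query 6: U[2] = O

Answer: O R Y B G O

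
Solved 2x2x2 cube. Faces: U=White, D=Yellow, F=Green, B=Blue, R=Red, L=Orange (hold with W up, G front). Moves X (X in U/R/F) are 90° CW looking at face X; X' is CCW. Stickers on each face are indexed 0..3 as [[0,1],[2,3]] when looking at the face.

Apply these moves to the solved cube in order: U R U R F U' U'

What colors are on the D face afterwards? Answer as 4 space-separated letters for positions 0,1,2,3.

Answer: B R Y G

Derivation:
After move 1 (U): U=WWWW F=RRGG R=BBRR B=OOBB L=GGOO
After move 2 (R): R=RBRB U=WRWG F=RYGY D=YBYO B=WOWB
After move 3 (U): U=WWGR F=RBGY R=WORB B=GGWB L=RYOO
After move 4 (R): R=RWBO U=WBGY F=RBGO D=YWYG B=RGWB
After move 5 (F): F=GROB U=WBOY R=GWYO D=BRYG L=RYOW
After move 6 (U'): U=BYWO F=RYOB R=GRYO B=GWWB L=RGOW
After move 7 (U'): U=YOBW F=RGOB R=RYYO B=GRWB L=GWOW
Query: D face = BRYG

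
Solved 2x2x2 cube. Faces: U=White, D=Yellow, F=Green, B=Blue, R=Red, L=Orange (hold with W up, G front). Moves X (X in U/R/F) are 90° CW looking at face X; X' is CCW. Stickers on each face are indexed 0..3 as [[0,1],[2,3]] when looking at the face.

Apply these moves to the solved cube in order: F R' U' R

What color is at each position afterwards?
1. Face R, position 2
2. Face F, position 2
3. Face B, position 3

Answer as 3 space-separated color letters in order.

After move 1 (F): F=GGGG U=WWOO R=WRWR D=RRYY L=OYOY
After move 2 (R'): R=RRWW U=WBOB F=GWGO D=RGYG B=YBRB
After move 3 (U'): U=BBWO F=OYGO R=GWWW B=RRRB L=YBOY
After move 4 (R): R=WGWW U=BYWO F=OGGG D=RRYR B=ORBB
Query 1: R[2] = W
Query 2: F[2] = G
Query 3: B[3] = B

Answer: W G B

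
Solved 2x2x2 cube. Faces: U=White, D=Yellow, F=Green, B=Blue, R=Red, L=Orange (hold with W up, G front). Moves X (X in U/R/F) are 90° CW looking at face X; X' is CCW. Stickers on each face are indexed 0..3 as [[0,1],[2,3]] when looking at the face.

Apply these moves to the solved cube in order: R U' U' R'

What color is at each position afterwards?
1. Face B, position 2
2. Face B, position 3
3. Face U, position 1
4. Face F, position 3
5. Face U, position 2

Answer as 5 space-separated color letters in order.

After move 1 (R): R=RRRR U=WGWG F=GYGY D=YBYB B=WBWB
After move 2 (U'): U=GGWW F=OOGY R=GYRR B=RRWB L=WBOO
After move 3 (U'): U=GWGW F=WBGY R=OORR B=GYWB L=RROO
After move 4 (R'): R=OROR U=GWGG F=WWGW D=YBYY B=BYBB
Query 1: B[2] = B
Query 2: B[3] = B
Query 3: U[1] = W
Query 4: F[3] = W
Query 5: U[2] = G

Answer: B B W W G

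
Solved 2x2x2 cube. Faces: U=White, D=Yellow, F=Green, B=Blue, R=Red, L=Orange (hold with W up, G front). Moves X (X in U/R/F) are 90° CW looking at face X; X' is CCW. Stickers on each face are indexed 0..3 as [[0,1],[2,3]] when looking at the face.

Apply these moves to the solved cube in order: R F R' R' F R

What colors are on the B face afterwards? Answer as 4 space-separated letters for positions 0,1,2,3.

Answer: Y B R B

Derivation:
After move 1 (R): R=RRRR U=WGWG F=GYGY D=YBYB B=WBWB
After move 2 (F): F=GGYY U=WGOO R=WRGR D=RRYB L=OYOB
After move 3 (R'): R=RRWG U=WWOW F=GGYO D=RGYY B=BBRB
After move 4 (R'): R=RGRW U=WROB F=GWYW D=RGYO B=YBGB
After move 5 (F): F=YGWW U=WRBY R=OGBW D=RRYO L=OROG
After move 6 (R): R=BOWG U=WGBW F=YRWO D=RGYY B=YBRB
Query: B face = YBRB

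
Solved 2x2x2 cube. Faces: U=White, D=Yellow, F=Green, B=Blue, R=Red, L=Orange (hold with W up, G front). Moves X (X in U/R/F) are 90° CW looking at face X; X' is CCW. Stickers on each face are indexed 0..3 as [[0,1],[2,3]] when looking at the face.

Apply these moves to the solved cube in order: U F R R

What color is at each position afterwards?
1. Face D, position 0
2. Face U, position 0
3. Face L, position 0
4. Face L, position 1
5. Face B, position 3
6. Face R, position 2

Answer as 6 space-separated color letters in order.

After move 1 (U): U=WWWW F=RRGG R=BBRR B=OOBB L=GGOO
After move 2 (F): F=GRGR U=WWOG R=WBWR D=RBYY L=GYOY
After move 3 (R): R=WWRB U=WROR F=GBGY D=RBYO B=GOWB
After move 4 (R): R=RWBW U=WBOY F=GBGO D=RWYG B=RORB
Query 1: D[0] = R
Query 2: U[0] = W
Query 3: L[0] = G
Query 4: L[1] = Y
Query 5: B[3] = B
Query 6: R[2] = B

Answer: R W G Y B B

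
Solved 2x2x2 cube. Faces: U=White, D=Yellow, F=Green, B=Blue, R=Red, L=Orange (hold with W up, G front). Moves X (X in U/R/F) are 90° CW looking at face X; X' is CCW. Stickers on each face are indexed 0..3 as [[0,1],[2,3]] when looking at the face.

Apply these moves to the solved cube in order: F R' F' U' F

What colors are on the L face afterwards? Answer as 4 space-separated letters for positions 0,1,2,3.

After move 1 (F): F=GGGG U=WWOO R=WRWR D=RRYY L=OYOY
After move 2 (R'): R=RRWW U=WBOB F=GWGO D=RGYG B=YBRB
After move 3 (F'): F=WOGG U=WBRW R=GRRW D=YYYG L=OBOO
After move 4 (U'): U=BWWR F=OBGG R=WORW B=GRRB L=YBOO
After move 5 (F): F=GOGB U=BWOB R=WORW D=RWYG L=YYOY
Query: L face = YYOY

Answer: Y Y O Y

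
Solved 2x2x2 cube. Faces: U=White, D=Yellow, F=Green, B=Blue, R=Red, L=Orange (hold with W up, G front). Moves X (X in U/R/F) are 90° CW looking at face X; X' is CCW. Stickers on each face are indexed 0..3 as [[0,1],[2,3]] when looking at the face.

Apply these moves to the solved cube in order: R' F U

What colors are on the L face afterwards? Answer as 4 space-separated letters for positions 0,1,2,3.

Answer: G G O G

Derivation:
After move 1 (R'): R=RRRR U=WBWB F=GWGW D=YGYG B=YBYB
After move 2 (F): F=GGWW U=WBOO R=WRBR D=RRYG L=OYOG
After move 3 (U): U=OWOB F=WRWW R=YBBR B=OYYB L=GGOG
Query: L face = GGOG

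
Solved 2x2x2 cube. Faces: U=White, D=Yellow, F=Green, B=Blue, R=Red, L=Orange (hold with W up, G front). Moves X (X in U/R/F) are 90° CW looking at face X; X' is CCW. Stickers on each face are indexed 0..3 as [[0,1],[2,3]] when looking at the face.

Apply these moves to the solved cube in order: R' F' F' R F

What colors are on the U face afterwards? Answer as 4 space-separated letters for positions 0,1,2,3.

After move 1 (R'): R=RRRR U=WBWB F=GWGW D=YGYG B=YBYB
After move 2 (F'): F=WWGG U=WBRR R=GRYR D=OOYG L=OBOW
After move 3 (F'): F=WGWG U=WBGY R=OROR D=BWYG L=OROR
After move 4 (R): R=OORR U=WGGG F=WWWG D=BYYY B=YBBB
After move 5 (F): F=WWGW U=WGRR R=GOGR D=ROYY L=OBOY
Query: U face = WGRR

Answer: W G R R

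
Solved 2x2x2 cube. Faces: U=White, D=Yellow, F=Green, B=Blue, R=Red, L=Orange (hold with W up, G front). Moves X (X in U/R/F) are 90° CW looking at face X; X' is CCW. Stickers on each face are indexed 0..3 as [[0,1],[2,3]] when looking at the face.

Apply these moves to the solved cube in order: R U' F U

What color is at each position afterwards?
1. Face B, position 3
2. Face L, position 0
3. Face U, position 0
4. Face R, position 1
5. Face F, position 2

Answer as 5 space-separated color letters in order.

After move 1 (R): R=RRRR U=WGWG F=GYGY D=YBYB B=WBWB
After move 2 (U'): U=GGWW F=OOGY R=GYRR B=RRWB L=WBOO
After move 3 (F): F=GOYO U=GGOB R=WYWR D=RGYB L=WYOB
After move 4 (U): U=OGBG F=WYYO R=RRWR B=WYWB L=GOOB
Query 1: B[3] = B
Query 2: L[0] = G
Query 3: U[0] = O
Query 4: R[1] = R
Query 5: F[2] = Y

Answer: B G O R Y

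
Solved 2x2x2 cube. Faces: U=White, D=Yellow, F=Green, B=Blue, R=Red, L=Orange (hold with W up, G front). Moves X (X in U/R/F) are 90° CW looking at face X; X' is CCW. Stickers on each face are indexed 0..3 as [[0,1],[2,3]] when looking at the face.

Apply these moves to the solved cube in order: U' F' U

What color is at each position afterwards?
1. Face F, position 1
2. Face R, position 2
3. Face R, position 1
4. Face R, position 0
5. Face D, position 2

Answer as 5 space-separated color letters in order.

Answer: G Y R R Y

Derivation:
After move 1 (U'): U=WWWW F=OOGG R=GGRR B=RRBB L=BBOO
After move 2 (F'): F=OGOG U=WWGR R=YGYR D=BOYY L=BWOW
After move 3 (U): U=GWRW F=YGOG R=RRYR B=BWBB L=OGOW
Query 1: F[1] = G
Query 2: R[2] = Y
Query 3: R[1] = R
Query 4: R[0] = R
Query 5: D[2] = Y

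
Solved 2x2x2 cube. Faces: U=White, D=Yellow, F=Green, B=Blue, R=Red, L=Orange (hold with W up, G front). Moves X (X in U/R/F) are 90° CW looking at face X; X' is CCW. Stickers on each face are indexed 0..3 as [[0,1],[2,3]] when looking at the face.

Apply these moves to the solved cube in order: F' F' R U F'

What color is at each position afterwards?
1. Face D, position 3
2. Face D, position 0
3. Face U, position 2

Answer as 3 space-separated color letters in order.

Answer: B W Y

Derivation:
After move 1 (F'): F=GGGG U=WWRR R=YRYR D=OOYY L=OWOW
After move 2 (F'): F=GGGG U=WWYY R=OROR D=WWYY L=OROR
After move 3 (R): R=OORR U=WGYG F=GWGY D=WBYB B=YBWB
After move 4 (U): U=YWGG F=OOGY R=YBRR B=ORWB L=GWOR
After move 5 (F'): F=OYOG U=YWYR R=BBWR D=WRYB L=GGOG
Query 1: D[3] = B
Query 2: D[0] = W
Query 3: U[2] = Y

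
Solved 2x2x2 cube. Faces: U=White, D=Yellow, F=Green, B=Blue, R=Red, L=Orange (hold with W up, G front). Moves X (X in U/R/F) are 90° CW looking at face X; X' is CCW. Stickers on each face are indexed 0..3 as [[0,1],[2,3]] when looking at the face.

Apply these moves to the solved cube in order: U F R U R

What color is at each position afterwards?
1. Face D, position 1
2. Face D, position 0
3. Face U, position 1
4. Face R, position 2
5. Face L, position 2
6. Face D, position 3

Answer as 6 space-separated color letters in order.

After move 1 (U): U=WWWW F=RRGG R=BBRR B=OOBB L=GGOO
After move 2 (F): F=GRGR U=WWOG R=WBWR D=RBYY L=GYOY
After move 3 (R): R=WWRB U=WROR F=GBGY D=RBYO B=GOWB
After move 4 (U): U=OWRR F=WWGY R=GORB B=GYWB L=GBOY
After move 5 (R): R=RGBO U=OWRY F=WBGO D=RWYG B=RYWB
Query 1: D[1] = W
Query 2: D[0] = R
Query 3: U[1] = W
Query 4: R[2] = B
Query 5: L[2] = O
Query 6: D[3] = G

Answer: W R W B O G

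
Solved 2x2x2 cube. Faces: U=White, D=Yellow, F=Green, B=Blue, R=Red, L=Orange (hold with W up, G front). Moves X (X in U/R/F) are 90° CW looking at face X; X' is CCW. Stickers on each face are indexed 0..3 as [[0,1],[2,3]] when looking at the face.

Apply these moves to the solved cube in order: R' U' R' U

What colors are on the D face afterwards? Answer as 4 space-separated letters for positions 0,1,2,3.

Answer: Y O Y W

Derivation:
After move 1 (R'): R=RRRR U=WBWB F=GWGW D=YGYG B=YBYB
After move 2 (U'): U=BBWW F=OOGW R=GWRR B=RRYB L=YBOO
After move 3 (R'): R=WRGR U=BYWR F=OBGW D=YOYW B=GRGB
After move 4 (U): U=WBRY F=WRGW R=GRGR B=YBGB L=OBOO
Query: D face = YOYW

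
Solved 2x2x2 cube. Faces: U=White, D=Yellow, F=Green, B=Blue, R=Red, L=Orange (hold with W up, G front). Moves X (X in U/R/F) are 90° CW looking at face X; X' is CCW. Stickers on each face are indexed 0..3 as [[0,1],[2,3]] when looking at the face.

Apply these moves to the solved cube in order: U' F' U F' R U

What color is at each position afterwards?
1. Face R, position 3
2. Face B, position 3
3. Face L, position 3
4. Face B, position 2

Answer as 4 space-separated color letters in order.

After move 1 (U'): U=WWWW F=OOGG R=GGRR B=RRBB L=BBOO
After move 2 (F'): F=OGOG U=WWGR R=YGYR D=BOYY L=BWOW
After move 3 (U): U=GWRW F=YGOG R=RRYR B=BWBB L=OGOW
After move 4 (F'): F=GGYO U=GWRY R=ORBR D=GWYY L=OWOR
After move 5 (R): R=BORR U=GGRO F=GWYY D=GBYB B=YWWB
After move 6 (U): U=RGOG F=BOYY R=YWRR B=OWWB L=GWOR
Query 1: R[3] = R
Query 2: B[3] = B
Query 3: L[3] = R
Query 4: B[2] = W

Answer: R B R W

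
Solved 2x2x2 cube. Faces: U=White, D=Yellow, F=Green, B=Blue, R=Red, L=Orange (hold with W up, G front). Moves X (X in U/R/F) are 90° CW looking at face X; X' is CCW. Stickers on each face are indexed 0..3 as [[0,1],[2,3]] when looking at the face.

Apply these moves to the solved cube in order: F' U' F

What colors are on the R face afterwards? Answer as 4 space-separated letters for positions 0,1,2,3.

Answer: W G R R

Derivation:
After move 1 (F'): F=GGGG U=WWRR R=YRYR D=OOYY L=OWOW
After move 2 (U'): U=WRWR F=OWGG R=GGYR B=YRBB L=BBOW
After move 3 (F): F=GOGW U=WRWB R=WGRR D=YGYY L=BOOO
Query: R face = WGRR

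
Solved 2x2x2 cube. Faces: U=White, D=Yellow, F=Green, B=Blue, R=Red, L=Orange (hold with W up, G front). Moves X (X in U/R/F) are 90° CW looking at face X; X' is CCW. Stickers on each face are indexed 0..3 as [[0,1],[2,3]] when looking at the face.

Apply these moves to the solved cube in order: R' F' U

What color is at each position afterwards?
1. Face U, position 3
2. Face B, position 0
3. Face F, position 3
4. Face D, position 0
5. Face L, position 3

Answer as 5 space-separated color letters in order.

After move 1 (R'): R=RRRR U=WBWB F=GWGW D=YGYG B=YBYB
After move 2 (F'): F=WWGG U=WBRR R=GRYR D=OOYG L=OBOW
After move 3 (U): U=RWRB F=GRGG R=YBYR B=OBYB L=WWOW
Query 1: U[3] = B
Query 2: B[0] = O
Query 3: F[3] = G
Query 4: D[0] = O
Query 5: L[3] = W

Answer: B O G O W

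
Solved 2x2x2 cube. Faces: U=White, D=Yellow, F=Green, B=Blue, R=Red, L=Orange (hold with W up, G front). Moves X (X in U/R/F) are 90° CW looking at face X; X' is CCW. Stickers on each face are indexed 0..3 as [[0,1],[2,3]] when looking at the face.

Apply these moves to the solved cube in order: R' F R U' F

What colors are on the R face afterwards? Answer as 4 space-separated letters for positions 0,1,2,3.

Answer: W R O R

Derivation:
After move 1 (R'): R=RRRR U=WBWB F=GWGW D=YGYG B=YBYB
After move 2 (F): F=GGWW U=WBOO R=WRBR D=RRYG L=OYOG
After move 3 (R): R=BWRR U=WGOW F=GRWG D=RYYY B=OBBB
After move 4 (U'): U=GWWO F=OYWG R=GRRR B=BWBB L=OBOG
After move 5 (F): F=WOGY U=GWGB R=WROR D=RGYY L=OROY
Query: R face = WROR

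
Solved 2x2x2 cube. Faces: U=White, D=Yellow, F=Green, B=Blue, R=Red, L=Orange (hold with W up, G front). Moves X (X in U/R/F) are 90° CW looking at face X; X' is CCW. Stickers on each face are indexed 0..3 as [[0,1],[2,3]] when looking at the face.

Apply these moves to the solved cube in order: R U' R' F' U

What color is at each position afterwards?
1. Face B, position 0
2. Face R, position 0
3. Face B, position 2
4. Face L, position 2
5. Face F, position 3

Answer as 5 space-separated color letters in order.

Answer: W B B O G

Derivation:
After move 1 (R): R=RRRR U=WGWG F=GYGY D=YBYB B=WBWB
After move 2 (U'): U=GGWW F=OOGY R=GYRR B=RRWB L=WBOO
After move 3 (R'): R=YRGR U=GWWR F=OGGW D=YOYY B=BRBB
After move 4 (F'): F=GWOG U=GWYG R=ORYR D=BOYY L=WROW
After move 5 (U): U=YGGW F=OROG R=BRYR B=WRBB L=GWOW
Query 1: B[0] = W
Query 2: R[0] = B
Query 3: B[2] = B
Query 4: L[2] = O
Query 5: F[3] = G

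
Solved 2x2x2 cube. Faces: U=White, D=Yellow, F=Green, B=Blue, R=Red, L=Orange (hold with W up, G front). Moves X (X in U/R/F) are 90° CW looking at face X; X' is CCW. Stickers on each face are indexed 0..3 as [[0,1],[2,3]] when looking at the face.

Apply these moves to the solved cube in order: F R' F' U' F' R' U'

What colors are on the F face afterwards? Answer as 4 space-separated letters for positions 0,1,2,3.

After move 1 (F): F=GGGG U=WWOO R=WRWR D=RRYY L=OYOY
After move 2 (R'): R=RRWW U=WBOB F=GWGO D=RGYG B=YBRB
After move 3 (F'): F=WOGG U=WBRW R=GRRW D=YYYG L=OBOO
After move 4 (U'): U=BWWR F=OBGG R=WORW B=GRRB L=YBOO
After move 5 (F'): F=BGOG U=BWWR R=YOYW D=BOYG L=YROW
After move 6 (R'): R=OWYY U=BRWG F=BWOR D=BGYG B=GROB
After move 7 (U'): U=RGBW F=YROR R=BWYY B=OWOB L=GROW
Query: F face = YROR

Answer: Y R O R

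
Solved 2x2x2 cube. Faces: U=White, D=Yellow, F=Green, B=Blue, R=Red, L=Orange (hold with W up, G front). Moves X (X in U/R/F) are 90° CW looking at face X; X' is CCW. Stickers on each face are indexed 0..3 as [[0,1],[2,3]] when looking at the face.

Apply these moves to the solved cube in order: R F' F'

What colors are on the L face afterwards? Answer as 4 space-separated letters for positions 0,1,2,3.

After move 1 (R): R=RRRR U=WGWG F=GYGY D=YBYB B=WBWB
After move 2 (F'): F=YYGG U=WGRR R=BRYR D=OOYB L=OGOW
After move 3 (F'): F=YGYG U=WGBY R=OROR D=GWYB L=OROR
Query: L face = OROR

Answer: O R O R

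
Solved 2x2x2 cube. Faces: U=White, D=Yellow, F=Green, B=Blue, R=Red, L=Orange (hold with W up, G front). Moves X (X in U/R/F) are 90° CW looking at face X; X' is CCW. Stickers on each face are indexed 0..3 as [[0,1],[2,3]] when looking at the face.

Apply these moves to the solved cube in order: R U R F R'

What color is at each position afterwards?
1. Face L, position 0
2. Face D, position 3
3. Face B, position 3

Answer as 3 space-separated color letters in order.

Answer: G B B

Derivation:
After move 1 (R): R=RRRR U=WGWG F=GYGY D=YBYB B=WBWB
After move 2 (U): U=WWGG F=RRGY R=WBRR B=OOWB L=GYOO
After move 3 (R): R=RWRB U=WRGY F=RBGB D=YWYO B=GOWB
After move 4 (F): F=GRBB U=WROY R=GWYB D=RRYO L=GYOW
After move 5 (R'): R=WBGY U=WWOG F=GRBY D=RRYB B=OORB
Query 1: L[0] = G
Query 2: D[3] = B
Query 3: B[3] = B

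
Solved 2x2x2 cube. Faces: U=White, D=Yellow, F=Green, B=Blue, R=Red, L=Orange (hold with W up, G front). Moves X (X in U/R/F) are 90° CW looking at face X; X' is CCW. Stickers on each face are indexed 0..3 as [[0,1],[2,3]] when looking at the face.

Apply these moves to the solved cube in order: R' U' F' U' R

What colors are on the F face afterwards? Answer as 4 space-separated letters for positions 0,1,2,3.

Answer: Y O O G

Derivation:
After move 1 (R'): R=RRRR U=WBWB F=GWGW D=YGYG B=YBYB
After move 2 (U'): U=BBWW F=OOGW R=GWRR B=RRYB L=YBOO
After move 3 (F'): F=OWOG U=BBGR R=GWYR D=BOYG L=YWOW
After move 4 (U'): U=BRBG F=YWOG R=OWYR B=GWYB L=RROW
After move 5 (R): R=YORW U=BWBG F=YOOG D=BYYG B=GWRB
Query: F face = YOOG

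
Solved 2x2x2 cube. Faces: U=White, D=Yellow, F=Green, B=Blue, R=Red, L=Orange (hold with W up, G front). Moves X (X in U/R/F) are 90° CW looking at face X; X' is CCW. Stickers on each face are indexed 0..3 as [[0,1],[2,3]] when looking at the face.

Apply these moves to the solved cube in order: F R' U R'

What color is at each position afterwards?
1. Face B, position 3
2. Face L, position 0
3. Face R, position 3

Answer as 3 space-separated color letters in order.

After move 1 (F): F=GGGG U=WWOO R=WRWR D=RRYY L=OYOY
After move 2 (R'): R=RRWW U=WBOB F=GWGO D=RGYG B=YBRB
After move 3 (U): U=OWBB F=RRGO R=YBWW B=OYRB L=GWOY
After move 4 (R'): R=BWYW U=ORBO F=RWGB D=RRYO B=GYGB
Query 1: B[3] = B
Query 2: L[0] = G
Query 3: R[3] = W

Answer: B G W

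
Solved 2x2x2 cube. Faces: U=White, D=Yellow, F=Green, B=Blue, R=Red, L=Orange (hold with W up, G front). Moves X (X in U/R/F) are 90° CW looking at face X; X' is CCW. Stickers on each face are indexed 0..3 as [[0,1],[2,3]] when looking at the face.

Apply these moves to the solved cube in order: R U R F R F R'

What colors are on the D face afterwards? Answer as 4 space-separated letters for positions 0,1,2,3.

After move 1 (R): R=RRRR U=WGWG F=GYGY D=YBYB B=WBWB
After move 2 (U): U=WWGG F=RRGY R=WBRR B=OOWB L=GYOO
After move 3 (R): R=RWRB U=WRGY F=RBGB D=YWYO B=GOWB
After move 4 (F): F=GRBB U=WROY R=GWYB D=RRYO L=GYOW
After move 5 (R): R=YGBW U=WROB F=GRBO D=RWYG B=YORB
After move 6 (F): F=BGOR U=WRWY R=OGBW D=BYYG L=GROW
After move 7 (R'): R=GWOB U=WRWY F=BROY D=BGYR B=GOYB
Query: D face = BGYR

Answer: B G Y R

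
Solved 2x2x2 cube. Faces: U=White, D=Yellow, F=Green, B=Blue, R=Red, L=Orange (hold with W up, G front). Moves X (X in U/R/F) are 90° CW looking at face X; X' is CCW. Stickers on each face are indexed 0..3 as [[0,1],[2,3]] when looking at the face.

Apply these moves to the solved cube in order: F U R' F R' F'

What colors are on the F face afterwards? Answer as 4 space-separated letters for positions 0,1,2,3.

After move 1 (F): F=GGGG U=WWOO R=WRWR D=RRYY L=OYOY
After move 2 (U): U=OWOW F=WRGG R=BBWR B=OYBB L=GGOY
After move 3 (R'): R=BRBW U=OBOO F=WWGW D=RRYG B=YYRB
After move 4 (F): F=GWWW U=OBYG R=OROW D=BBYG L=GROR
After move 5 (R'): R=RWOO U=ORYY F=GBWG D=BWYW B=GYBB
After move 6 (F'): F=BGGW U=ORRO R=WWBO D=RRYW L=GYOY
Query: F face = BGGW

Answer: B G G W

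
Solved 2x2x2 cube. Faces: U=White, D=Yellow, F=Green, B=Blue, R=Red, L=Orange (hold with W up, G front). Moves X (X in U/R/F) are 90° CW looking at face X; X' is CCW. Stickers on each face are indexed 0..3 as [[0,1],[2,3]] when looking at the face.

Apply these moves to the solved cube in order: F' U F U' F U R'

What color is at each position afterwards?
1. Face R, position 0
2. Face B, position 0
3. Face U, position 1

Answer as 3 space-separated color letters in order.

Answer: B Y B

Derivation:
After move 1 (F'): F=GGGG U=WWRR R=YRYR D=OOYY L=OWOW
After move 2 (U): U=RWRW F=YRGG R=BBYR B=OWBB L=GGOW
After move 3 (F): F=GYGR U=RWWG R=RBWR D=YBYY L=GOOO
After move 4 (U'): U=WGRW F=GOGR R=GYWR B=RBBB L=OWOO
After move 5 (F): F=GGRO U=WGOW R=RYWR D=WGYY L=OYOB
After move 6 (U): U=OWWG F=RYRO R=RBWR B=OYBB L=GGOB
After move 7 (R'): R=BRRW U=OBWO F=RWRG D=WYYO B=YYGB
Query 1: R[0] = B
Query 2: B[0] = Y
Query 3: U[1] = B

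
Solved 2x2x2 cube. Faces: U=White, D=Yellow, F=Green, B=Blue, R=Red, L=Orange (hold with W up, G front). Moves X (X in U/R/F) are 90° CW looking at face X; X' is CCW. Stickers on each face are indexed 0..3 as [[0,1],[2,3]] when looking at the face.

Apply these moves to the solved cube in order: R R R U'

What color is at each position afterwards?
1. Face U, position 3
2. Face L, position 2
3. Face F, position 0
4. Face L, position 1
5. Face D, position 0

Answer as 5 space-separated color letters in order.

After move 1 (R): R=RRRR U=WGWG F=GYGY D=YBYB B=WBWB
After move 2 (R): R=RRRR U=WYWY F=GBGB D=YWYW B=GBGB
After move 3 (R): R=RRRR U=WBWB F=GWGW D=YGYG B=YBYB
After move 4 (U'): U=BBWW F=OOGW R=GWRR B=RRYB L=YBOO
Query 1: U[3] = W
Query 2: L[2] = O
Query 3: F[0] = O
Query 4: L[1] = B
Query 5: D[0] = Y

Answer: W O O B Y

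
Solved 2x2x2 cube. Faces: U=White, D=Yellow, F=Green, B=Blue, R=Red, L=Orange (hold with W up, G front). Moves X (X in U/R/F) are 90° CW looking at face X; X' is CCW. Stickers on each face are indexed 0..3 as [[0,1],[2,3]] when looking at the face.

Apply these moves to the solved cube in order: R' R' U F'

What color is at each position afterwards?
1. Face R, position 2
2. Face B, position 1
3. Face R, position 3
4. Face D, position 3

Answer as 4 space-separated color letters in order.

After move 1 (R'): R=RRRR U=WBWB F=GWGW D=YGYG B=YBYB
After move 2 (R'): R=RRRR U=WYWY F=GBGB D=YWYW B=GBGB
After move 3 (U): U=WWYY F=RRGB R=GBRR B=OOGB L=GBOO
After move 4 (F'): F=RBRG U=WWGR R=WBYR D=BOYW L=GYOY
Query 1: R[2] = Y
Query 2: B[1] = O
Query 3: R[3] = R
Query 4: D[3] = W

Answer: Y O R W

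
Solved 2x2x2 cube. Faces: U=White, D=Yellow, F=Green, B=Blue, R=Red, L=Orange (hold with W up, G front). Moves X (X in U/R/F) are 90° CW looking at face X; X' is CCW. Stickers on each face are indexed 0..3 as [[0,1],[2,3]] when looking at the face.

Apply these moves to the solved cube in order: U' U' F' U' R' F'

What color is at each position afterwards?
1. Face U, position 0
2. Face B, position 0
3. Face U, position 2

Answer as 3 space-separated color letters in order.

After move 1 (U'): U=WWWW F=OOGG R=GGRR B=RRBB L=BBOO
After move 2 (U'): U=WWWW F=BBGG R=OORR B=GGBB L=RROO
After move 3 (F'): F=BGBG U=WWOR R=YOYR D=ROYY L=RWOW
After move 4 (U'): U=WRWO F=RWBG R=BGYR B=YOBB L=GGOW
After move 5 (R'): R=GRBY U=WBWY F=RRBO D=RWYG B=YOOB
After move 6 (F'): F=RORB U=WBGB R=WRRY D=GWYG L=GYOW
Query 1: U[0] = W
Query 2: B[0] = Y
Query 3: U[2] = G

Answer: W Y G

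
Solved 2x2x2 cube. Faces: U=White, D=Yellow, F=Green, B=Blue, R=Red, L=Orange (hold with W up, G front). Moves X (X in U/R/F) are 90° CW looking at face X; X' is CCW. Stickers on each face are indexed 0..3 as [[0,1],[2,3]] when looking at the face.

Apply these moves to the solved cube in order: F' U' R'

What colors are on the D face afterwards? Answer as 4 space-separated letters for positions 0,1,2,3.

Answer: O W Y G

Derivation:
After move 1 (F'): F=GGGG U=WWRR R=YRYR D=OOYY L=OWOW
After move 2 (U'): U=WRWR F=OWGG R=GGYR B=YRBB L=BBOW
After move 3 (R'): R=GRGY U=WBWY F=ORGR D=OWYG B=YROB
Query: D face = OWYG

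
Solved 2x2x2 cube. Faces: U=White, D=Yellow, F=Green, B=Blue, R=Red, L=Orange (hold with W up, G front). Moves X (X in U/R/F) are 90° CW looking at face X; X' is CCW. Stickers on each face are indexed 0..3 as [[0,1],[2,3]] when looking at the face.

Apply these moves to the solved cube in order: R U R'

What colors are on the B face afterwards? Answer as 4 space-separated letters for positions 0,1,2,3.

After move 1 (R): R=RRRR U=WGWG F=GYGY D=YBYB B=WBWB
After move 2 (U): U=WWGG F=RRGY R=WBRR B=OOWB L=GYOO
After move 3 (R'): R=BRWR U=WWGO F=RWGG D=YRYY B=BOBB
Query: B face = BOBB

Answer: B O B B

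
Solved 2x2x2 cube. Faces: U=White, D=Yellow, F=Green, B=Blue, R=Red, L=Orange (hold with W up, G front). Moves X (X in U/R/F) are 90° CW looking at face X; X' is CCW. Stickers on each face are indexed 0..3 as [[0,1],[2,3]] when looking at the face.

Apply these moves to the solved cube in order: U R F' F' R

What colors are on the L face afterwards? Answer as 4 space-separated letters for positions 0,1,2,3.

Answer: G R O R

Derivation:
After move 1 (U): U=WWWW F=RRGG R=BBRR B=OOBB L=GGOO
After move 2 (R): R=RBRB U=WRWG F=RYGY D=YBYO B=WOWB
After move 3 (F'): F=YYRG U=WRRR R=BBYB D=GOYO L=GGOW
After move 4 (F'): F=YGYR U=WRBY R=OBGB D=GWYO L=GROR
After move 5 (R): R=GOBB U=WGBR F=YWYO D=GWYW B=YORB
Query: L face = GROR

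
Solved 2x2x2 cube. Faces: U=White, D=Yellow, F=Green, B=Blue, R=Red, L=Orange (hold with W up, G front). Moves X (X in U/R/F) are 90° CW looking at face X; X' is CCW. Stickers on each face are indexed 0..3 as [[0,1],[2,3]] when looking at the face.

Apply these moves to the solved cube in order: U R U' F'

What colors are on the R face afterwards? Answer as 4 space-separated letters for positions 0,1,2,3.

Answer: B Y Y B

Derivation:
After move 1 (U): U=WWWW F=RRGG R=BBRR B=OOBB L=GGOO
After move 2 (R): R=RBRB U=WRWG F=RYGY D=YBYO B=WOWB
After move 3 (U'): U=RGWW F=GGGY R=RYRB B=RBWB L=WOOO
After move 4 (F'): F=GYGG U=RGRR R=BYYB D=OOYO L=WWOW
Query: R face = BYYB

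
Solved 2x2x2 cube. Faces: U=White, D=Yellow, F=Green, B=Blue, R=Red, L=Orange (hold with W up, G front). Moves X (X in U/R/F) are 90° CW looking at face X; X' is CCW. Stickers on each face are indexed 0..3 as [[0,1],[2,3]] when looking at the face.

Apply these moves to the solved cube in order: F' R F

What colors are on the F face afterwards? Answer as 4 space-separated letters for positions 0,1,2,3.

Answer: G G Y O

Derivation:
After move 1 (F'): F=GGGG U=WWRR R=YRYR D=OOYY L=OWOW
After move 2 (R): R=YYRR U=WGRG F=GOGY D=OBYB B=RBWB
After move 3 (F): F=GGYO U=WGWW R=RYGR D=RYYB L=OOOB
Query: F face = GGYO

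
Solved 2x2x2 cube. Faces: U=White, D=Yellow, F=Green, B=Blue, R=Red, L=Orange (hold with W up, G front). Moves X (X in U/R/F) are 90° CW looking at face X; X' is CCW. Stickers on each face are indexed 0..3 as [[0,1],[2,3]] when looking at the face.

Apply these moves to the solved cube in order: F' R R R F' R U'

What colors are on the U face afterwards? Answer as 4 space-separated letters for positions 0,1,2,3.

After move 1 (F'): F=GGGG U=WWRR R=YRYR D=OOYY L=OWOW
After move 2 (R): R=YYRR U=WGRG F=GOGY D=OBYB B=RBWB
After move 3 (R): R=RYRY U=WORY F=GBGB D=OWYR B=GBGB
After move 4 (R): R=RRYY U=WBRB F=GWGR D=OGYG B=YBOB
After move 5 (F'): F=WRGG U=WBRY R=GROY D=WWYG L=OBOR
After move 6 (R): R=OGYR U=WRRG F=WWGG D=WOYY B=YBBB
After move 7 (U'): U=RGWR F=OBGG R=WWYR B=OGBB L=YBOR
Query: U face = RGWR

Answer: R G W R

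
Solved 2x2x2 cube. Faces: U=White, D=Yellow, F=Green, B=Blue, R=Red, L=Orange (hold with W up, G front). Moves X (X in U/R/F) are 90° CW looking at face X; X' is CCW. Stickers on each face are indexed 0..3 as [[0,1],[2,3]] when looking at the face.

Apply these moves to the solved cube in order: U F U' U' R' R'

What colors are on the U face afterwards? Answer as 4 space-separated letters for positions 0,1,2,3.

After move 1 (U): U=WWWW F=RRGG R=BBRR B=OOBB L=GGOO
After move 2 (F): F=GRGR U=WWOG R=WBWR D=RBYY L=GYOY
After move 3 (U'): U=WGWO F=GYGR R=GRWR B=WBBB L=OOOY
After move 4 (U'): U=GOWW F=OOGR R=GYWR B=GRBB L=WBOY
After move 5 (R'): R=YRGW U=GBWG F=OOGW D=ROYR B=YRBB
After move 6 (R'): R=RWYG U=GBWY F=OBGG D=ROYW B=RROB
Query: U face = GBWY

Answer: G B W Y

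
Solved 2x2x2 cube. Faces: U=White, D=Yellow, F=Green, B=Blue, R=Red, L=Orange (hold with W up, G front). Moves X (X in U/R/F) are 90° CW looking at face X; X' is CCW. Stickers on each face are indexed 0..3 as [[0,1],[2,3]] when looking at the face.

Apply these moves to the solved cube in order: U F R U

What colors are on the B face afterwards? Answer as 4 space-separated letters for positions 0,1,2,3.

After move 1 (U): U=WWWW F=RRGG R=BBRR B=OOBB L=GGOO
After move 2 (F): F=GRGR U=WWOG R=WBWR D=RBYY L=GYOY
After move 3 (R): R=WWRB U=WROR F=GBGY D=RBYO B=GOWB
After move 4 (U): U=OWRR F=WWGY R=GORB B=GYWB L=GBOY
Query: B face = GYWB

Answer: G Y W B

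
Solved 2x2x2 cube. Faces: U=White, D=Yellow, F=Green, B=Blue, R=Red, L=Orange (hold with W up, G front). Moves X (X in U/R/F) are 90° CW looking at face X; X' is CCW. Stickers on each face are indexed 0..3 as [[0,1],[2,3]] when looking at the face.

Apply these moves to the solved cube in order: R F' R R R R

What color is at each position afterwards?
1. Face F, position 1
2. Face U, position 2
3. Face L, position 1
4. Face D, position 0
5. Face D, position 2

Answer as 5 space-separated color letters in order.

After move 1 (R): R=RRRR U=WGWG F=GYGY D=YBYB B=WBWB
After move 2 (F'): F=YYGG U=WGRR R=BRYR D=OOYB L=OGOW
After move 3 (R): R=YBRR U=WYRG F=YOGB D=OWYW B=RBGB
After move 4 (R): R=RYRB U=WORB F=YWGW D=OGYR B=GBYB
After move 5 (R): R=RRBY U=WWRW F=YGGR D=OYYG B=BBOB
After move 6 (R): R=BRYR U=WGRR F=YYGG D=OOYB B=WBWB
Query 1: F[1] = Y
Query 2: U[2] = R
Query 3: L[1] = G
Query 4: D[0] = O
Query 5: D[2] = Y

Answer: Y R G O Y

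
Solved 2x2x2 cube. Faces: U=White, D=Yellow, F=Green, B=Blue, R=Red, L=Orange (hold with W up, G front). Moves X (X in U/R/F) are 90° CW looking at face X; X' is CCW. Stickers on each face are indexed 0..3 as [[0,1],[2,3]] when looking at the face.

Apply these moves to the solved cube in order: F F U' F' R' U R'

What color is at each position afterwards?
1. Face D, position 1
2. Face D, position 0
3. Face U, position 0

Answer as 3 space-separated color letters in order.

After move 1 (F): F=GGGG U=WWOO R=WRWR D=RRYY L=OYOY
After move 2 (F): F=GGGG U=WWYY R=OROR D=WWYY L=OROR
After move 3 (U'): U=WYWY F=ORGG R=GGOR B=ORBB L=BBOR
After move 4 (F'): F=RGOG U=WYGO R=WGWR D=BRYY L=BYOW
After move 5 (R'): R=GRWW U=WBGO F=RYOO D=BGYG B=YRRB
After move 6 (U): U=GWOB F=GROO R=YRWW B=BYRB L=RYOW
After move 7 (R'): R=RWYW U=GROB F=GWOB D=BRYO B=GYGB
Query 1: D[1] = R
Query 2: D[0] = B
Query 3: U[0] = G

Answer: R B G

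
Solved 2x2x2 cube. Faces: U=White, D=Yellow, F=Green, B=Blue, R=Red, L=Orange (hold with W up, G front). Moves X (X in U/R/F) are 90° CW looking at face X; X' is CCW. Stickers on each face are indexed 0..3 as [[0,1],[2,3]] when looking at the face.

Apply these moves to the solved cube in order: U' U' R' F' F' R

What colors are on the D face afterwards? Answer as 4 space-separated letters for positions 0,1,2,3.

Answer: G Y Y Y

Derivation:
After move 1 (U'): U=WWWW F=OOGG R=GGRR B=RRBB L=BBOO
After move 2 (U'): U=WWWW F=BBGG R=OORR B=GGBB L=RROO
After move 3 (R'): R=OROR U=WBWG F=BWGW D=YBYG B=YGYB
After move 4 (F'): F=WWBG U=WBOO R=BRYR D=ROYG L=RGOW
After move 5 (F'): F=WGWB U=WBBY R=ORRR D=GWYG L=ROOO
After move 6 (R): R=RORR U=WGBB F=WWWG D=GYYY B=YGBB
Query: D face = GYYY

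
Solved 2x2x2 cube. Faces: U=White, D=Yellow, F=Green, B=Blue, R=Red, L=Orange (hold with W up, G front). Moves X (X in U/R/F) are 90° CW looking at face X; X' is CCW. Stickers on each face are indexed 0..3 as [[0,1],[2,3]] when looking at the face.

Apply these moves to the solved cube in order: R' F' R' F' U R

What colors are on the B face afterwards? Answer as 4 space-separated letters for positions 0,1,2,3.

Answer: Y Y W B

Derivation:
After move 1 (R'): R=RRRR U=WBWB F=GWGW D=YGYG B=YBYB
After move 2 (F'): F=WWGG U=WBRR R=GRYR D=OOYG L=OBOW
After move 3 (R'): R=RRGY U=WYRY F=WBGR D=OWYG B=GBOB
After move 4 (F'): F=BRWG U=WYRG R=WROY D=BWYG L=OYOR
After move 5 (U): U=RWGY F=WRWG R=GBOY B=OYOB L=BROR
After move 6 (R): R=OGYB U=RRGG F=WWWG D=BOYO B=YYWB
Query: B face = YYWB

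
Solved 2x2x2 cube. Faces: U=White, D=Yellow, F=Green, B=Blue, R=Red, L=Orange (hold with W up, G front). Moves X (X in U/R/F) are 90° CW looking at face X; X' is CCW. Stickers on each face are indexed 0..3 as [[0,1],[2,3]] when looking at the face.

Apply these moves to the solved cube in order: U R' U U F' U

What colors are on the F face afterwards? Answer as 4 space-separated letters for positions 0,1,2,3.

After move 1 (U): U=WWWW F=RRGG R=BBRR B=OOBB L=GGOO
After move 2 (R'): R=BRBR U=WBWO F=RWGW D=YRYG B=YOYB
After move 3 (U): U=WWOB F=BRGW R=YOBR B=GGYB L=RWOO
After move 4 (U): U=OWBW F=YOGW R=GGBR B=RWYB L=BROO
After move 5 (F'): F=OWYG U=OWGB R=RGYR D=ROYG L=BWOB
After move 6 (U): U=GOBW F=RGYG R=RWYR B=BWYB L=OWOB
Query: F face = RGYG

Answer: R G Y G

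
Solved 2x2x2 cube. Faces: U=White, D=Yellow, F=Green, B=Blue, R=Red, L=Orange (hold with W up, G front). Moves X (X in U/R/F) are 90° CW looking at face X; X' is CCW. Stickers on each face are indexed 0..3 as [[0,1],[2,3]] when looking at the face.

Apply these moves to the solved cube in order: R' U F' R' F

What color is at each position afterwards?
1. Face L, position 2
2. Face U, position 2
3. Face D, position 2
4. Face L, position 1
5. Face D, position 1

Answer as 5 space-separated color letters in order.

After move 1 (R'): R=RRRR U=WBWB F=GWGW D=YGYG B=YBYB
After move 2 (U): U=WWBB F=RRGW R=YBRR B=OOYB L=GWOO
After move 3 (F'): F=RWRG U=WWYR R=GBYR D=WOYG L=GBOB
After move 4 (R'): R=BRGY U=WYYO F=RWRR D=WWYG B=GOOB
After move 5 (F): F=RRRW U=WYBB R=YROY D=GBYG L=GWOW
Query 1: L[2] = O
Query 2: U[2] = B
Query 3: D[2] = Y
Query 4: L[1] = W
Query 5: D[1] = B

Answer: O B Y W B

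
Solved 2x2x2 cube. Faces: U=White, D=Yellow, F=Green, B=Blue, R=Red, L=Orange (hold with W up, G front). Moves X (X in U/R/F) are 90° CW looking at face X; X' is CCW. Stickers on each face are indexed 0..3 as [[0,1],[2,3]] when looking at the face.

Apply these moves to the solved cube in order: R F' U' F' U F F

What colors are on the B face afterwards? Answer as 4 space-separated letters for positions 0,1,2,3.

After move 1 (R): R=RRRR U=WGWG F=GYGY D=YBYB B=WBWB
After move 2 (F'): F=YYGG U=WGRR R=BRYR D=OOYB L=OGOW
After move 3 (U'): U=GRWR F=OGGG R=YYYR B=BRWB L=WBOW
After move 4 (F'): F=GGOG U=GRYY R=OYOR D=BWYB L=WROW
After move 5 (U): U=YGYR F=OYOG R=BROR B=WRWB L=GGOW
After move 6 (F): F=OOGY U=YGWG R=YRRR D=OBYB L=GBOW
After move 7 (F): F=GOYO U=YGWB R=WRGR D=RYYB L=GOOB
Query: B face = WRWB

Answer: W R W B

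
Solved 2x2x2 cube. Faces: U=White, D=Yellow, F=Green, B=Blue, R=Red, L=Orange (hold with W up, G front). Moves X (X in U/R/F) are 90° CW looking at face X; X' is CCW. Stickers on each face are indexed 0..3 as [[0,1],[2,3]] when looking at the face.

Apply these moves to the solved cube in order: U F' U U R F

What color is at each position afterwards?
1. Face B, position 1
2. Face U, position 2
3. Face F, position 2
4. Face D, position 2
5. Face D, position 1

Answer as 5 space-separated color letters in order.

Answer: G W Y Y Y

Derivation:
After move 1 (U): U=WWWW F=RRGG R=BBRR B=OOBB L=GGOO
After move 2 (F'): F=RGRG U=WWBR R=YBYR D=GOYY L=GWOW
After move 3 (U): U=BWRW F=YBRG R=OOYR B=GWBB L=RGOW
After move 4 (U): U=RBWW F=OORG R=GWYR B=RGBB L=YBOW
After move 5 (R): R=YGRW U=ROWG F=OORY D=GBYR B=WGBB
After move 6 (F): F=ROYO U=ROWB R=WGGW D=RYYR L=YGOB
Query 1: B[1] = G
Query 2: U[2] = W
Query 3: F[2] = Y
Query 4: D[2] = Y
Query 5: D[1] = Y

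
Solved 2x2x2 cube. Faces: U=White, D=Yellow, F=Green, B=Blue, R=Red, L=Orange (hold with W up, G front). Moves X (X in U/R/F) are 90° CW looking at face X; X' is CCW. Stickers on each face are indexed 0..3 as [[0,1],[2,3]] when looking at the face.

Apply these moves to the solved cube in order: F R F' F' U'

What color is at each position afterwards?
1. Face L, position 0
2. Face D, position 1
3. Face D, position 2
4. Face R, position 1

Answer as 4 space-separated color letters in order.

After move 1 (F): F=GGGG U=WWOO R=WRWR D=RRYY L=OYOY
After move 2 (R): R=WWRR U=WGOG F=GRGY D=RBYB B=OBWB
After move 3 (F'): F=RYGG U=WGWR R=BWRR D=YYYB L=OGOO
After move 4 (F'): F=YGRG U=WGBR R=YWYR D=GOYB L=OROW
After move 5 (U'): U=GRWB F=ORRG R=YGYR B=YWWB L=OBOW
Query 1: L[0] = O
Query 2: D[1] = O
Query 3: D[2] = Y
Query 4: R[1] = G

Answer: O O Y G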